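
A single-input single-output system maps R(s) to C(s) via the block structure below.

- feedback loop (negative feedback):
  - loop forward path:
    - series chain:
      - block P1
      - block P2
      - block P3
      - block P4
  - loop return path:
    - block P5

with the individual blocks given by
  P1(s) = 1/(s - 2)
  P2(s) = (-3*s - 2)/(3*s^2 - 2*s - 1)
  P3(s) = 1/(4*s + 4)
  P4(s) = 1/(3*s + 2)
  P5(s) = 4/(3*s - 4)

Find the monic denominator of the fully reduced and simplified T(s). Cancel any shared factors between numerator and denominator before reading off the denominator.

1. combine P1, P2, P3, P4 in series: (-1)/(12*s^4 - 20*s^3 - 20*s^2 + 20*s + 8)
2. close the feedback loop around (P1*P2*P3*P4), P5: (4 - 3*s)/(36*s^5 - 108*s^4 + 20*s^3 + 140*s^2 - 56*s - 36)
No further cancellation is possible in the step-2 result, so that is T(s). Its denominator becomes monic after dividing by the leading coefficient 36.

Hence the answer: s^5 - 3*s^4 + 5*s^3/9 + 35*s^2/9 - 14*s/9 - 1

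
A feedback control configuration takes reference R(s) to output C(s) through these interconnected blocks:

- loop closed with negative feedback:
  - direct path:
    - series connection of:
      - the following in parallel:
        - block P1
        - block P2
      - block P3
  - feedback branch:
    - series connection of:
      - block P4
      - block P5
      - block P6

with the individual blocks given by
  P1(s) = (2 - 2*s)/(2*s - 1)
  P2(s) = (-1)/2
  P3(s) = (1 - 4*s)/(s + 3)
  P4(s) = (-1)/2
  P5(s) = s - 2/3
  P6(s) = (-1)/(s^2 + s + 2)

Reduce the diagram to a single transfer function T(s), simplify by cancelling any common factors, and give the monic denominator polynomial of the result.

Reducing step by step:

Step 1. reduce the parallel group P1, P2 gives (5 - 6*s)/(4*s - 2)
Step 2. combine (P1+P2), P3 in series gives (24*s^2 - 26*s + 5)/(4*s^2 + 10*s - 6)
Step 3. reduce the series chain P4, P5, P6 gives (3*s - 2)/(6*s^2 + 6*s + 12)
Step 4. close the feedback loop around ((P1+P2)*P3), (P4*P5*P6) gives (144*s^4 - 12*s^3 + 162*s^2 - 282*s + 60)/(24*s^4 + 156*s^3 - 54*s^2 + 151*s - 82)
The result of step 4 is T(s) in lowest terms. Its denominator has leading coefficient 24; dividing the denominator through by 24 makes it monic.

Answer: s^4 + 13*s^3/2 - 9*s^2/4 + 151*s/24 - 41/12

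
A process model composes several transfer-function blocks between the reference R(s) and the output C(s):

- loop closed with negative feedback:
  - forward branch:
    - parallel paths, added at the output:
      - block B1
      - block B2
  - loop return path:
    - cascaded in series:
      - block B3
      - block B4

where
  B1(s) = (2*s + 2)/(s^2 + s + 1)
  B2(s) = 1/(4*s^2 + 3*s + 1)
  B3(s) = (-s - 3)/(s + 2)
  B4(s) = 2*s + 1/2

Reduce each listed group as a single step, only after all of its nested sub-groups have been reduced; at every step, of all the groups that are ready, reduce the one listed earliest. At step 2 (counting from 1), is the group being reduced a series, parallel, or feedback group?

Answer: series

Working:
(1) sum the parallel branches B1, B2
(2) series reduction of B3, B4
(3) close the feedback loop around (B1+B2), (B3*B4)
Step 2 collapses a series group.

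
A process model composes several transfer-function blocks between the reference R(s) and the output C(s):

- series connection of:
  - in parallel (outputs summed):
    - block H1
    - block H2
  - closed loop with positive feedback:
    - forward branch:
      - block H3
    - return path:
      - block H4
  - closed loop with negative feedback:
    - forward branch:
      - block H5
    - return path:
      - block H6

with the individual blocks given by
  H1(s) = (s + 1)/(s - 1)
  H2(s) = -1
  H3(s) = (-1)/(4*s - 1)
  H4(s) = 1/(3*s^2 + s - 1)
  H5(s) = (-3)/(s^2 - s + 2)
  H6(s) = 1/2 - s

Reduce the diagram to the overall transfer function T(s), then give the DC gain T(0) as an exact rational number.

Step 1 - add H1, H2 (parallel) gives 2/(s - 1)
Step 2 - close the feedback loop around H3, H4 gives (-3*s^2 - s + 1)/(12*s^3 + s^2 - 5*s + 2)
Step 3 - apply the feedback formula to H5, H6 gives (-6)/(2*s^2 + 4*s + 1)
Step 4 - reduce the series chain (H1+H2), [H3/(1-H3*H4)], [H5/(1+H5*H6)] gives (36*s^2 + 12*s - 12)/(24*s^6 + 26*s^5 - 44*s^4 - 21*s^3 + 18*s^2 - s - 2)
The step-4 result is T(s). Setting s = 0: T(0) = -12/(-2) = 6.

Final answer: 6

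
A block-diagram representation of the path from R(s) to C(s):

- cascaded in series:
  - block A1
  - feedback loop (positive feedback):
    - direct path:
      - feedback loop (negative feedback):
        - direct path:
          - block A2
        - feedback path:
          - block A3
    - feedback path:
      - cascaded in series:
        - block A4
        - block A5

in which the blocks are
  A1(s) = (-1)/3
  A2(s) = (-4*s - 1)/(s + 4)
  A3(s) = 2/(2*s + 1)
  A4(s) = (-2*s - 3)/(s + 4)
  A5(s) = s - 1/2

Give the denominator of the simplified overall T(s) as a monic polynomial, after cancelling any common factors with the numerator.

Answer: s^4 + 13*s^3/8 - 7*s^2/16 - 13*s/16 - 19/32

Working:
Step 1: reduce the feedback loop with forward A2 and return A3 = (-8*s^2 - 6*s - 1)/(2*s^2 + s + 2)
Step 2: multiply A4, A5 (series) = (-4*s^2 - 4*s + 3)/(2*s + 8)
Step 3: apply the feedback formula to [A2/(1+A2*A3)], (A4*A5) = (16*s^3 + 76*s^2 + 50*s + 8)/(32*s^4 + 52*s^3 - 14*s^2 - 26*s - 19)
Step 4: multiply A1, [[A2/(1+A2*A3)]/(1-[A2/(1+A2*A3)]*(A4*A5))] (series) = (-16*s^3 - 76*s^2 - 50*s - 8)/(96*s^4 + 156*s^3 - 42*s^2 - 78*s - 57)
Step 4 gives the fully reduced T(s), with no common factor left to cancel. The denominator's leading coefficient is 96, so divide each of its coefficients by 96 to get the monic form.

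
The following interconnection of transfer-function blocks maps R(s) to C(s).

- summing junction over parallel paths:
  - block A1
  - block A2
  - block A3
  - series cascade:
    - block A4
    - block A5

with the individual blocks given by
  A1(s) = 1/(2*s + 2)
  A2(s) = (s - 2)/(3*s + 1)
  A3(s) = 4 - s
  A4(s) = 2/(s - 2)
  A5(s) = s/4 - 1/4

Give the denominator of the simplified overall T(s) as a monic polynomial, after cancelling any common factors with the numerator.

The answer is s^3 - 2*s^2/3 - 7*s/3 - 2/3.

Reasoning:
Step 1: multiply A4, A5 (series), giving (s - 1)/(2*s - 4)
Step 2: combine A1, A2, A3, (A4*A5) in parallel, giving (-6*s^4 + 33*s^3 - 4*s^2 - 60*s - 11)/(6*s^3 - 4*s^2 - 14*s - 4)
That last expression is T(s), already simplified. Scaling its denominator by 1/6 (the reciprocal of the leading coefficient) yields the monic denominator.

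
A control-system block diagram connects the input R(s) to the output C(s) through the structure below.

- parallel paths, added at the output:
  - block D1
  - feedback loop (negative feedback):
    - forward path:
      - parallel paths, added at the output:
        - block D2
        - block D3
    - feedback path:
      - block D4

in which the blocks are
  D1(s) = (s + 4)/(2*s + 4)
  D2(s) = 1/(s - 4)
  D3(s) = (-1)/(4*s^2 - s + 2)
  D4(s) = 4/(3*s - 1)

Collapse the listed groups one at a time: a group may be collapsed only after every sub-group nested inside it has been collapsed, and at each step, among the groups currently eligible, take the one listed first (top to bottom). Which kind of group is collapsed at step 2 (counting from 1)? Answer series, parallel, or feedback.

Answer: feedback

Working:
Step 1 - reduce the parallel group D2, D3
Step 2 - reduce the feedback loop with forward (D2+D3) and return D4
Step 3 - reduce the parallel group D1, [(D2+D3)/(1+(D2+D3)*D4)]
Step 2 collapses a feedback group.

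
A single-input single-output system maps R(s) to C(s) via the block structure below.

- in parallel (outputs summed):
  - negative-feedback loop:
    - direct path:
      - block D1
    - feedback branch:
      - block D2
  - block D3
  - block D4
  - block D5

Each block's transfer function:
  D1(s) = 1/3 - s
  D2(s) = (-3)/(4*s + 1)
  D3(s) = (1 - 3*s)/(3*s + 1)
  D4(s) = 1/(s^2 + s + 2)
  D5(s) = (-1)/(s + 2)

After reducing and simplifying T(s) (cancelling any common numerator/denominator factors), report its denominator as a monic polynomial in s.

First reduce the diagram to T(s).

[1] collapse the loop (D1 forward, D2 return) -> (-12*s^2 + s + 1)/(21*s)
[2] parallel reduction of [D1/(1+D1*D2)], D3, D4, D5 -> (-36*s^6 - 180*s^5 - 398*s^4 - 377*s^3 - 185*s^2 + 104*s + 4)/(63*s^5 + 210*s^4 + 315*s^3 + 336*s^2 + 84*s)
Step 2 gives the fully reduced T(s), with no common factor left to cancel. The denominator's leading coefficient is 63, so divide each of its coefficients by 63 to get the monic form.

Answer: s^5 + 10*s^4/3 + 5*s^3 + 16*s^2/3 + 4*s/3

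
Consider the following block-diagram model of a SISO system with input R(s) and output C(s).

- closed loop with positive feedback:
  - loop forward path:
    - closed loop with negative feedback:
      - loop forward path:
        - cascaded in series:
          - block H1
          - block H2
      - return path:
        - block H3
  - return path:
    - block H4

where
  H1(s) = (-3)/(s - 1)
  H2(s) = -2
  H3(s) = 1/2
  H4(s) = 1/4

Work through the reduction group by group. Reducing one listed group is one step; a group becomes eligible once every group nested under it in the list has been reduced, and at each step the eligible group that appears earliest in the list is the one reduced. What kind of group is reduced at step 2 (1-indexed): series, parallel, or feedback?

Reducing step by step:

Step 1: reduce the series chain H1, H2
Step 2: close the feedback loop around (H1*H2), H3
Step 3: collapse the loop ([(H1*H2)/(1+(H1*H2)*H3)] forward, H4 return)
At step 2 the group reduced is feedback.

Answer: feedback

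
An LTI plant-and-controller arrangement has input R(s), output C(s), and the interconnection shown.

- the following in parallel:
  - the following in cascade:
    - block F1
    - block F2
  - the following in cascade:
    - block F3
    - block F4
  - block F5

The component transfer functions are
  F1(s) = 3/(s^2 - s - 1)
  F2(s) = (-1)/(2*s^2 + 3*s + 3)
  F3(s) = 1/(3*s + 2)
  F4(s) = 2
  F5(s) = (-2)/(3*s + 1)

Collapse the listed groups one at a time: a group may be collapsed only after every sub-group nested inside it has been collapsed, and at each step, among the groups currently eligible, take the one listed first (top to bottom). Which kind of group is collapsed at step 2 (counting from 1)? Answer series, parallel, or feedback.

Answer: series

Working:
Step 1. multiply F1, F2 (series)
Step 2. series reduction of F3, F4
Step 3. parallel reduction of (F1*F2), (F3*F4), F5
Step 2 collapses a series group.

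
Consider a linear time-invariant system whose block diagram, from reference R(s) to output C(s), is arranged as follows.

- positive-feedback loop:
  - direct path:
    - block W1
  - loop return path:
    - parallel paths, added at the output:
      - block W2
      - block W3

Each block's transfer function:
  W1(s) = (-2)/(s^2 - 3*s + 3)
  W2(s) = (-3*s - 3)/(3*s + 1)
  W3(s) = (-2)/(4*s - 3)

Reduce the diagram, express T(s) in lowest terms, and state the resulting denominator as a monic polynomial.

First reduce the diagram to T(s).

Step 1. add W2, W3 (parallel); result (-12*s^2 - 9*s + 7)/(12*s^2 - 5*s - 3)
Step 2. feedback reduction of W1, (W2+W3); result (-24*s^2 + 10*s + 6)/(12*s^4 - 41*s^3 + 24*s^2 - 24*s + 5)
That last expression is T(s), already simplified. Scaling its denominator by 1/12 (the reciprocal of the leading coefficient) yields the monic denominator.

Answer: s^4 - 41*s^3/12 + 2*s^2 - 2*s + 5/12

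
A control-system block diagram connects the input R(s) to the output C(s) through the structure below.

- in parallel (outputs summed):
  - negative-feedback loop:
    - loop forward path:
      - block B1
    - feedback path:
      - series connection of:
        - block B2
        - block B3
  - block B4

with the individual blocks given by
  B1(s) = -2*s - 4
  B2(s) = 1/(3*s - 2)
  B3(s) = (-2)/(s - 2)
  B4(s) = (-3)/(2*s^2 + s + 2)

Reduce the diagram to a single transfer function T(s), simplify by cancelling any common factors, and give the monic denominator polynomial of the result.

Step 1 - reduce the series chain B2, B3 gives (-2)/(3*s^2 - 8*s + 4)
Step 2 - apply the feedback formula to B1, (B2*B3) gives (-6*s^3 + 4*s^2 + 24*s - 16)/(3*s^2 - 4*s + 12)
Step 3 - sum the parallel branches [B1/(1+B1*(B2*B3))], B4 gives (-12*s^5 + 2*s^4 + 40*s^3 - 9*s^2 + 44*s - 68)/(6*s^4 - 5*s^3 + 26*s^2 + 4*s + 24)
Step 3 gives the fully reduced T(s), with no common factor left to cancel. The denominator's leading coefficient is 6, so divide each of its coefficients by 6 to get the monic form.

Answer: s^4 - 5*s^3/6 + 13*s^2/3 + 2*s/3 + 4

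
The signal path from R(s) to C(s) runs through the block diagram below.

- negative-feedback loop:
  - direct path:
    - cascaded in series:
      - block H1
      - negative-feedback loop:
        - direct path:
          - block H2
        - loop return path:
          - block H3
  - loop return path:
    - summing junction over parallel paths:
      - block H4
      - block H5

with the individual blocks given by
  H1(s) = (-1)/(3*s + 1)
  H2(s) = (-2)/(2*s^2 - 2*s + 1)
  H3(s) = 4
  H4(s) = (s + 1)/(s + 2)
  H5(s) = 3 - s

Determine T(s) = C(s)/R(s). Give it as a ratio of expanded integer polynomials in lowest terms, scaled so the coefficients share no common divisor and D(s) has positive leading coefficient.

[1] close the feedback loop around H2, H3: (-2)/(2*s^2 - 2*s - 7)
[2] cascade H1, [H2/(1+H2*H3)]: 2/(6*s^3 - 4*s^2 - 23*s - 7)
[3] combine H4, H5 in parallel: (-s^2 + 2*s + 7)/(s + 2)
[4] close the feedback loop around (H1*[H2/(1+H2*H3)]), (H4+H5); the result is T(s) itself (integer coefficients, no common factor, positive leading denominator coefficient)

Hence the answer: (2*s + 4)/(6*s^4 + 8*s^3 - 33*s^2 - 49*s)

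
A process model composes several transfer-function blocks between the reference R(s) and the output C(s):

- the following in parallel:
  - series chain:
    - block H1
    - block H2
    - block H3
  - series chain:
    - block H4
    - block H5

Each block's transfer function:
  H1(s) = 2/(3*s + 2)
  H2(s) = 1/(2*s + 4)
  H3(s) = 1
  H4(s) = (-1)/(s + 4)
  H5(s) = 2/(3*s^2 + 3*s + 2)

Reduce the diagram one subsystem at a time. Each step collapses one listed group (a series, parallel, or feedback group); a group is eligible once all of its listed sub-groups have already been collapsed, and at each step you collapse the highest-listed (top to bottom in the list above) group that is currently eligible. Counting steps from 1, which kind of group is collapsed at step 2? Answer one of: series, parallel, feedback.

Step 1 - series reduction of H1, H2, H3
Step 2 - multiply H4, H5 (series)
Step 3 - reduce the parallel group (H1*H2*H3), (H4*H5)
At step 2 the group reduced is series.

Therefore the answer is series.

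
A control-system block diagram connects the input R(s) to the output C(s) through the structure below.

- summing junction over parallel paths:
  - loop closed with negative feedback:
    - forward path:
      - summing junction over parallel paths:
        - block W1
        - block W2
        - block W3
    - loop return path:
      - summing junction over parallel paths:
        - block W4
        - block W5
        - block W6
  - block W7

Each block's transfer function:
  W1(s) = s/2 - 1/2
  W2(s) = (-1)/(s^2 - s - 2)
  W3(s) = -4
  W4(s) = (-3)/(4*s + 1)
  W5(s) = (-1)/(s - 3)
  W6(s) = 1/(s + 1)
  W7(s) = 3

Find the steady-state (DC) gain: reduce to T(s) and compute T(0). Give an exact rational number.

Reducing step by step:

(1) add W1, W2, W3 (parallel) -> (s^3 - 10*s^2 + 7*s + 16)/(2*s^2 - 2*s - 4)
(2) parallel reduction of W4, W5, W6 -> (-3*s^2 - 10*s + 5)/(4*s^3 - 7*s^2 - 14*s - 3)
(3) feedback reduction of (W1+W2+W3), (W4+W5+W6) -> (4*s^6 - 47*s^5 + 84*s^4 + 152*s^3 - 180*s^2 - 245*s - 48)/(5*s^5 - 2*s^4 + 54*s^3 - 118*s^2 - 63*s + 92)
(4) reduce the parallel group [(W1+W2+W3)/(1+(W1+W2+W3)*(W4+W5+W6))], W7 -> (4*s^6 - 32*s^5 + 78*s^4 + 314*s^3 - 534*s^2 - 434*s + 228)/(5*s^5 - 2*s^4 + 54*s^3 - 118*s^2 - 63*s + 92)
Evaluating the step-4 result (the overall T(s)) at s = 0 gives T(0) = 228/92 = 57/23.

Answer: 57/23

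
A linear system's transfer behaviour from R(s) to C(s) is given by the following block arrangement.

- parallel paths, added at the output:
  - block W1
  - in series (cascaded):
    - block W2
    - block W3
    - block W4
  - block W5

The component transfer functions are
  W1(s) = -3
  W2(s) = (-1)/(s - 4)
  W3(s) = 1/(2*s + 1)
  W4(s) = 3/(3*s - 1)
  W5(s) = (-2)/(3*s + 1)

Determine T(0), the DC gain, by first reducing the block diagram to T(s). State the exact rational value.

[1] multiply W2, W3, W4 (series), giving (-3)/(6*s^3 - 23*s^2 - 5*s + 4)
[2] sum the parallel branches W1, (W2*W3*W4), W5, giving (-54*s^4 + 177*s^3 + 160*s^2 - 20*s - 23)/(18*s^4 - 63*s^3 - 38*s^2 + 7*s + 4)
Evaluating the step-2 result (the overall T(s)) at s = 0 gives T(0) = -23/4.

Answer: -23/4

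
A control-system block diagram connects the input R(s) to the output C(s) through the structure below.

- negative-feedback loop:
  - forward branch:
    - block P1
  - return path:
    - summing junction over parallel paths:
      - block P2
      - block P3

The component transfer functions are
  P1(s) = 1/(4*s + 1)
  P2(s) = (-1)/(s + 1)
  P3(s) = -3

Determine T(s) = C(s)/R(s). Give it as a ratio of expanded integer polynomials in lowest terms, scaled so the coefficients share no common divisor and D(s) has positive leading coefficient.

1. parallel reduction of P2, P3: (-3*s - 4)/(s + 1)
2. apply the feedback formula to P1, (P2+P3); the result is T(s) itself (integer coefficients, no common factor, positive leading denominator coefficient)

Therefore the answer is (s + 1)/(4*s^2 + 2*s - 3).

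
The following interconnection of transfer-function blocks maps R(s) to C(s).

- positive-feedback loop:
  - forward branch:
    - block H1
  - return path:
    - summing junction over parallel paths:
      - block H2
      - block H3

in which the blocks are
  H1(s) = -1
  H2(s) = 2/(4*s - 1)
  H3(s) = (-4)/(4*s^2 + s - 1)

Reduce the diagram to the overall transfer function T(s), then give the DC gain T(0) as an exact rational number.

Reducing step by step:

(1) sum the parallel branches H2, H3 gives (8*s^2 - 14*s + 2)/(16*s^3 - 5*s + 1)
(2) feedback reduction of H1, (H2+H3) gives (-16*s^3 + 5*s - 1)/(16*s^3 + 8*s^2 - 19*s + 3)
Step 2 gives the overall T(s). Then T(0) = -1/3.

Answer: -1/3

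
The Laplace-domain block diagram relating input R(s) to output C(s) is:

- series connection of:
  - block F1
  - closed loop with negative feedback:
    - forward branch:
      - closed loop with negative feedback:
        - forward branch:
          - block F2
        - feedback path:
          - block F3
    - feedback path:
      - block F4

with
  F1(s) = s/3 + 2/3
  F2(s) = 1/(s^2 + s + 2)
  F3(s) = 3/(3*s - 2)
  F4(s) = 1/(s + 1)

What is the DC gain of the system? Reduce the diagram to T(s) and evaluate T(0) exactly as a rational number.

Reducing step by step:

Step 1 - reduce the feedback loop with forward F2 and return F3 -> (3*s - 2)/(3*s^3 + s^2 + 4*s - 1)
Step 2 - close the feedback loop around [F2/(1+F2*F3)], F4 -> (3*s^2 + s - 2)/(3*s^4 + 4*s^3 + 5*s^2 + 6*s - 3)
Step 3 - series reduction of F1, [[F2/(1+F2*F3)]/(1+[F2/(1+F2*F3)]*F4)] -> (3*s^3 + 7*s^2 - 4)/(9*s^4 + 12*s^3 + 15*s^2 + 18*s - 9)
The step-3 result is T(s). Setting s = 0: T(0) = -4/(-9) = 4/9.

Answer: 4/9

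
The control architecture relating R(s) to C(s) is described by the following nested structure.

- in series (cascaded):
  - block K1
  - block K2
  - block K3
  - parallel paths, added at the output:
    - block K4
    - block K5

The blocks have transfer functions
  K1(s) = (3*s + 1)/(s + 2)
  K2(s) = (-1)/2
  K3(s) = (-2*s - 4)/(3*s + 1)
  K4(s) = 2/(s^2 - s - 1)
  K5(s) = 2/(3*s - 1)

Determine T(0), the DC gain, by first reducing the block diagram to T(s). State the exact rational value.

[1] parallel reduction of K4, K5; result (2*s^2 + 4*s - 4)/(3*s^3 - 4*s^2 - 2*s + 1)
[2] series reduction of K1, K2, K3, (K4+K5); result (2*s^2 + 4*s - 4)/(3*s^3 - 4*s^2 - 2*s + 1)
DC gain: substitute s = 0 into T(s) from step 2: T(0) = -4/1 = -4.

Final answer: -4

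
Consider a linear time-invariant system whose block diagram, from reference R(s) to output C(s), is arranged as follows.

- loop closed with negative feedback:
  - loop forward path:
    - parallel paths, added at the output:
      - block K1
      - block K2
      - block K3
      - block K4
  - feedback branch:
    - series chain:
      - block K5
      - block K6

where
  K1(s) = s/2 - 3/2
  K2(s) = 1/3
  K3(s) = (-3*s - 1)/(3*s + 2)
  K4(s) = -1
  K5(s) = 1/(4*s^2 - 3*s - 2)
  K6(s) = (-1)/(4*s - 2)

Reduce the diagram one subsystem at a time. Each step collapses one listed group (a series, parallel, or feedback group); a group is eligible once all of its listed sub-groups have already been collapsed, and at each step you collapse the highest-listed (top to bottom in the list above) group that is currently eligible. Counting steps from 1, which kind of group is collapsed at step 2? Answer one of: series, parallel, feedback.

1. sum the parallel branches K1, K2, K3, K4
2. cascade K5, K6
3. feedback reduction of (K1+K2+K3+K4), (K5*K6)
Step 2 collapses a series group.

Hence the answer: series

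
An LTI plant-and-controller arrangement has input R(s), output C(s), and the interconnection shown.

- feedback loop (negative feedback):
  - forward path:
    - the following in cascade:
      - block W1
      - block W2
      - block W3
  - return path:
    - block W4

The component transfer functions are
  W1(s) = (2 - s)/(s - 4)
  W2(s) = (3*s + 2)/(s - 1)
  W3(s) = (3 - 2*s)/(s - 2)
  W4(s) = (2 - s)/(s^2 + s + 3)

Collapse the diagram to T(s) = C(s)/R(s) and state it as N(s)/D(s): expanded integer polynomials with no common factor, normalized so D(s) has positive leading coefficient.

(1) multiply W1, W2, W3 (series) = (6*s^2 - 5*s - 6)/(s^2 - 5*s + 4)
(2) apply the feedback formula to (W1*W2*W3), W4; the result is T(s) itself (integer coefficients, no common factor, positive leading denominator coefficient)

Final answer: (6*s^4 + s^3 + 7*s^2 - 21*s - 18)/(s^4 - 10*s^3 + 19*s^2 - 15*s)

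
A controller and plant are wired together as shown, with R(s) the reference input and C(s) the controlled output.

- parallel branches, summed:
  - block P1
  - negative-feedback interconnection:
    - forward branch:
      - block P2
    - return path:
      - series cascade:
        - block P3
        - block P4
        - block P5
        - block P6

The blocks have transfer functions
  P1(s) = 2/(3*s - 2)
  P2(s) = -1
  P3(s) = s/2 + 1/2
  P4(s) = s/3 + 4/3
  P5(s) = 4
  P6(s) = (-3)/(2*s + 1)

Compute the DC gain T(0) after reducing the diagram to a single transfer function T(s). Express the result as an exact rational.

[1] multiply P3, P4, P5, P6 (series), giving (-2*s^2 - 10*s - 8)/(2*s + 1)
[2] feedback reduction of P2, (P3*P4*P5*P6), giving (-2*s - 1)/(2*s^2 + 12*s + 9)
[3] parallel reduction of P1, [P2/(1+P2*(P3*P4*P5*P6))], giving (-2*s^2 + 25*s + 20)/(6*s^3 + 32*s^2 + 3*s - 18)
The step-3 result is T(s). Setting s = 0: T(0) = 20/(-18) = -10/9.

Therefore the answer is -10/9.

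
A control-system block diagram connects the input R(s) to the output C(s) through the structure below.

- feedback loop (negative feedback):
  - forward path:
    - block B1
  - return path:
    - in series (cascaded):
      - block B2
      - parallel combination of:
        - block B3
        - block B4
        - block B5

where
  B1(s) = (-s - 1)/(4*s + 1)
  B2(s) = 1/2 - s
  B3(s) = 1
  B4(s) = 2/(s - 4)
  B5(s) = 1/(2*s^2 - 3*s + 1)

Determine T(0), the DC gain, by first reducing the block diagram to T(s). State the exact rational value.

Reducing step by step:

Step 1: reduce the parallel group B3, B4, B5 -> (2*s^3 - 7*s^2 + 8*s - 6)/(2*s^3 - 11*s^2 + 13*s - 4)
Step 2: combine B2, (B3+B4+B5) in series -> (-2*s^3 + 7*s^2 - 8*s + 6)/(2*s^2 - 10*s + 8)
Step 3: feedback reduction of B1, (B2*(B3+B4+B5)) -> (-2*s^3 + 8*s^2 + 2*s - 8)/(2*s^4 + 3*s^3 - 37*s^2 + 24*s + 2)
Evaluating the step-3 result (the overall T(s)) at s = 0 gives T(0) = -8/2 = -4.

Answer: -4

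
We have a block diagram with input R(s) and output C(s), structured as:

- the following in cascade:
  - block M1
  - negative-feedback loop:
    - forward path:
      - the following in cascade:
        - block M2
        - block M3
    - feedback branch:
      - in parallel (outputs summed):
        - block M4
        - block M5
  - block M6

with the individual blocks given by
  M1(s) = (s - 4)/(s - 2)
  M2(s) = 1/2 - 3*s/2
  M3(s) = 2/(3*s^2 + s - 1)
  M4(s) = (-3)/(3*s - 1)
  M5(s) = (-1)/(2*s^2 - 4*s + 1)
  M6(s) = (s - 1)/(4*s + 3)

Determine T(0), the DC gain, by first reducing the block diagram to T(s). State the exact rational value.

The answer is -2/3.

Reasoning:
(1) series reduction of M2, M3 -> (1 - 3*s)/(3*s^2 + s - 1)
(2) parallel reduction of M4, M5 -> (-6*s^2 + 9*s - 2)/(6*s^3 - 14*s^2 + 7*s - 1)
(3) feedback reduction of (M2*M3), (M4+M5) -> (-6*s^3 + 14*s^2 - 7*s + 1)/(6*s^4 - 10*s^3 + 3*s^2 - 4*s + 1)
(4) cascade M1, [(M2*M3)/(1+(M2*M3)*(M4+M5))], M6 -> (-6*s^5 + 44*s^4 - 101*s^3 + 92*s^2 - 33*s + 4)/(24*s^6 - 70*s^5 + 26*s^4 + 29*s^3 + 6*s^2 + 19*s - 6)
The step-4 result is T(s). Setting s = 0: T(0) = 4/(-6) = -2/3.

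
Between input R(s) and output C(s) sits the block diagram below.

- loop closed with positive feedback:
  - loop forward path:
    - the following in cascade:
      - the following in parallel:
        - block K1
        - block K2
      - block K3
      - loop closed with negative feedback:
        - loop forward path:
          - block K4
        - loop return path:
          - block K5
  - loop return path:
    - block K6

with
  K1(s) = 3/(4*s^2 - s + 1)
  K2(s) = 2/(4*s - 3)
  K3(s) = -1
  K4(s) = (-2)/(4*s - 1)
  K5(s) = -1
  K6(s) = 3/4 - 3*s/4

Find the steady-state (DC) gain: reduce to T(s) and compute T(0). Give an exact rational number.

Answer: -28/15

Working:
Step 1. combine K1, K2 in parallel, giving (8*s^2 + 10*s - 7)/(16*s^3 - 16*s^2 + 7*s - 3)
Step 2. apply the feedback formula to K4, K5, giving (-2)/(4*s + 1)
Step 3. reduce the series chain (K1+K2), K3, [K4/(1+K4*K5)], giving (16*s^2 + 20*s - 14)/(64*s^4 - 48*s^3 + 12*s^2 - 5*s - 3)
Step 4. apply the feedback formula to ((K1+K2)*K3*[K4/(1+K4*K5)]), K6, giving (32*s^2 + 40*s - 28)/(128*s^4 - 72*s^3 + 30*s^2 - 61*s + 15)
DC gain: substitute s = 0 into T(s) from step 4: T(0) = -28/15.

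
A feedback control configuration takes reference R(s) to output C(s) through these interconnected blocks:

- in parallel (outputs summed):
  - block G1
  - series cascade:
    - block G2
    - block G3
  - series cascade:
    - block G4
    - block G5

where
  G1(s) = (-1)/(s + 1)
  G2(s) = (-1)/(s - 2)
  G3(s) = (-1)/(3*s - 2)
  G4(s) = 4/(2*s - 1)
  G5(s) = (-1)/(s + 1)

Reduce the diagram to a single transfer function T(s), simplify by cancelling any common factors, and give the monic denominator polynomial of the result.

Answer: s^4 - 13*s^3/6 - s^2/2 + 2*s - 2/3

Working:
(1) reduce the series chain G2, G3 gives 1/(3*s^2 - 8*s + 4)
(2) series reduction of G4, G5 gives (-4)/(2*s^2 + s - 1)
(3) add G1, (G2*G3), (G4*G5) (parallel) gives (-6*s^3 + 9*s^2 + 17*s - 13)/(6*s^4 - 13*s^3 - 3*s^2 + 12*s - 4)
The result of step 3 is T(s) in lowest terms. Its denominator has leading coefficient 6; dividing the denominator through by 6 makes it monic.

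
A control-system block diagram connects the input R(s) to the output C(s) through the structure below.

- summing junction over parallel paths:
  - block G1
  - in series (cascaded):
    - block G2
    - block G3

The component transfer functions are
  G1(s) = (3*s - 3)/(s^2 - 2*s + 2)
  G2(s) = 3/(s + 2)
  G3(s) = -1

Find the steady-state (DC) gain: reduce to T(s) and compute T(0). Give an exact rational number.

Reducing step by step:

(1) multiply G2, G3 (series) -> (-3)/(s + 2)
(2) reduce the parallel group G1, (G2*G3) -> (9*s - 12)/(s^3 - 2*s + 4)
Evaluating the step-2 result (the overall T(s)) at s = 0 gives T(0) = -12/4 = -3.

Answer: -3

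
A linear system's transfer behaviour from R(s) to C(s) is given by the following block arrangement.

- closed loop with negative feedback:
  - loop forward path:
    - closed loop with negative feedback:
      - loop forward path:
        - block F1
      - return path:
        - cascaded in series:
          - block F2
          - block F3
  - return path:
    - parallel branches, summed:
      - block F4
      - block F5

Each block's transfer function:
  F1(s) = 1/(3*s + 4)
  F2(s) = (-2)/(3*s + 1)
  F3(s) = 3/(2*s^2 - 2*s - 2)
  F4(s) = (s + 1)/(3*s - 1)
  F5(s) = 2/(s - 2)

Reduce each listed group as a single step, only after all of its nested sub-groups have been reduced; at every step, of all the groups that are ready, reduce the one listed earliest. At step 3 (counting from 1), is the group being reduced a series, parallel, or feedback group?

(1) cascade F2, F3
(2) close the feedback loop around F1, (F2*F3)
(3) combine F4, F5 in parallel
(4) close the feedback loop around [F1/(1+F1*(F2*F3))], (F4+F5)
Step 3 collapses a parallel group.

Hence the answer: parallel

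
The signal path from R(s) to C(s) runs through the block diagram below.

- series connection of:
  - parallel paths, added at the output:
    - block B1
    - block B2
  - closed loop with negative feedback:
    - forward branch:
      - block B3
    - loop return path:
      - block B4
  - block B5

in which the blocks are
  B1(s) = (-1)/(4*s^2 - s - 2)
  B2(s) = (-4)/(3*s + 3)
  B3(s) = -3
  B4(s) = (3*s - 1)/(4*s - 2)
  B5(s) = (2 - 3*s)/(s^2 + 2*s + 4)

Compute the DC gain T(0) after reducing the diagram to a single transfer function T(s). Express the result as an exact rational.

Reducing step by step:

Step 1 - sum the parallel branches B1, B2: (-16*s^2 + s + 5)/(12*s^3 + 9*s^2 - 9*s - 6)
Step 2 - reduce the feedback loop with forward B3 and return B4: (12*s - 6)/(5*s - 1)
Step 3 - multiply (B1+B2), [B3/(1+B3*B4)], B5 (series): (192*s^4 - 236*s^3 + 18*s^2 + 66*s - 20)/(20*s^6 + 51*s^5 + 84*s^4 + s^3 - 84*s^2 - 24*s + 8)
Step 3 gives the overall T(s). Then T(0) = -20/8 = -5/2.

Answer: -5/2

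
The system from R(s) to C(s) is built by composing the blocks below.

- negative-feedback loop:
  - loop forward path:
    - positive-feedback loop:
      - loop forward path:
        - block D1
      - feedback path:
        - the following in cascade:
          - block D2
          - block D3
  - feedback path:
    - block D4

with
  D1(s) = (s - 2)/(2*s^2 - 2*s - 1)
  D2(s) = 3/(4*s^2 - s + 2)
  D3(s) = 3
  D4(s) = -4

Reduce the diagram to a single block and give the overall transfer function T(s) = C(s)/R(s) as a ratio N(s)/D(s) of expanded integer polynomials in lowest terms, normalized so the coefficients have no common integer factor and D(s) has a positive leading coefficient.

The answer is (4*s^3 - 9*s^2 + 4*s - 4)/(8*s^4 - 26*s^3 + 38*s^2 - 28*s + 32).

Reasoning:
1. multiply D2, D3 (series) -> 9/(4*s^2 - s + 2)
2. reduce the feedback loop with forward D1 and return (D2*D3) -> (4*s^3 - 9*s^2 + 4*s - 4)/(8*s^4 - 10*s^3 + 2*s^2 - 12*s + 16)
3. reduce the feedback loop with forward [D1/(1-D1*(D2*D3))] and return D4; the result is T(s) itself (integer coefficients, no common factor, positive leading denominator coefficient)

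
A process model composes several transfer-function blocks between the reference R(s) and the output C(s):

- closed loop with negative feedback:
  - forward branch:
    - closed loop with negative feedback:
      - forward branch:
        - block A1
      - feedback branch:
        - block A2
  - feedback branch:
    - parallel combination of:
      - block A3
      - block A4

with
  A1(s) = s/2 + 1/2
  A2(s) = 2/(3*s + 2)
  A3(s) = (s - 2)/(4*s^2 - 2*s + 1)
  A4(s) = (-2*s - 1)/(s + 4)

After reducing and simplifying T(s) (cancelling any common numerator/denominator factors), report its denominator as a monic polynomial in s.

Step 1. collapse the loop (A1 forward, A2 return), giving (3*s^2 + 5*s + 2)/(8*s + 6)
Step 2. add A3, A4 (parallel), giving (-8*s^3 + s^2 + 2*s - 9)/(4*s^3 + 14*s^2 - 7*s + 4)
Step 3. feedback reduction of [A1/(1+A1*A2)], (A3+A4), giving (-12*s^5 - 62*s^4 - 57*s^3 - 5*s^2 - 6*s - 8)/(24*s^5 + 5*s^4 - 131*s^3 - 13*s^2 + 51*s - 6)
Step 3 gives the fully reduced T(s), with no common factor left to cancel. The denominator's leading coefficient is 24, so divide each of its coefficients by 24 to get the monic form.

Answer: s^5 + 5*s^4/24 - 131*s^3/24 - 13*s^2/24 + 17*s/8 - 1/4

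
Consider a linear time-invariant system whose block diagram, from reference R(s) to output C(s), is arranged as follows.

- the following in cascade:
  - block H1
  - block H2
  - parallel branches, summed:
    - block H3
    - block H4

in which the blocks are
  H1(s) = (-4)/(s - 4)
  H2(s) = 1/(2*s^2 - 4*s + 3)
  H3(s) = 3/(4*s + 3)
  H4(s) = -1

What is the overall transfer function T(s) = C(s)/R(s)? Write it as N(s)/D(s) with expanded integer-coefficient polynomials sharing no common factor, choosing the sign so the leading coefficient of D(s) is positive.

Step 1 - combine H3, H4 in parallel; result (-4*s)/(4*s + 3)
Step 2 - multiply H1, H2, (H3+H4) (series), giving the overall T(s)

Therefore the answer is (16*s)/(8*s^4 - 42*s^3 + 40*s^2 + 9*s - 36).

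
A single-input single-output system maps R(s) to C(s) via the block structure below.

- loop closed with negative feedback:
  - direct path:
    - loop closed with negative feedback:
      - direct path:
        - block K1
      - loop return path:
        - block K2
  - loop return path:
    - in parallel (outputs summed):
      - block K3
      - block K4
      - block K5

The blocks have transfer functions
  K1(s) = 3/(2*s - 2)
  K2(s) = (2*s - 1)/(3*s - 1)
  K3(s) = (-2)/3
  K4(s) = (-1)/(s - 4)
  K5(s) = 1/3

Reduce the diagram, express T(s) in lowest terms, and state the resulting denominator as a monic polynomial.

Step 1 - reduce the feedback loop with forward K1 and return K2: (9*s - 3)/(6*s^2 - 2*s - 1)
Step 2 - add K3, K4, K5 (parallel): (1 - s)/(3*s - 12)
Step 3 - reduce the feedback loop with forward [K1/(1+K1*K2)] and return (K3+K4+K5): (9*s^2 - 39*s + 12)/(6*s^3 - 29*s^2 + 11*s + 3)
The result of step 3 is T(s) in lowest terms. Its denominator has leading coefficient 6; dividing the denominator through by 6 makes it monic.

Answer: s^3 - 29*s^2/6 + 11*s/6 + 1/2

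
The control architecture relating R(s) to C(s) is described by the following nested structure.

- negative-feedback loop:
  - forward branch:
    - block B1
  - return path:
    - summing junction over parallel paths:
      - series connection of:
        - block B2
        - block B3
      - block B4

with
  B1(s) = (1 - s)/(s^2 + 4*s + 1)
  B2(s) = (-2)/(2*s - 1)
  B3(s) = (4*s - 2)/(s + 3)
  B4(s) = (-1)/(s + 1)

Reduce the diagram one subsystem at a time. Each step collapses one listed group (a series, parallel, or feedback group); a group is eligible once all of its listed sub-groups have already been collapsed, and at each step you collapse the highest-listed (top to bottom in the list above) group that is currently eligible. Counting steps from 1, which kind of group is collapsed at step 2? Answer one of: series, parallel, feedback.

Step 1. multiply B2, B3 (series)
Step 2. add (B2*B3), B4 (parallel)
Step 3. collapse the loop (B1 forward, ((B2*B3)+B4) return)
The group at step 2 is a parallel group.

Hence the answer: parallel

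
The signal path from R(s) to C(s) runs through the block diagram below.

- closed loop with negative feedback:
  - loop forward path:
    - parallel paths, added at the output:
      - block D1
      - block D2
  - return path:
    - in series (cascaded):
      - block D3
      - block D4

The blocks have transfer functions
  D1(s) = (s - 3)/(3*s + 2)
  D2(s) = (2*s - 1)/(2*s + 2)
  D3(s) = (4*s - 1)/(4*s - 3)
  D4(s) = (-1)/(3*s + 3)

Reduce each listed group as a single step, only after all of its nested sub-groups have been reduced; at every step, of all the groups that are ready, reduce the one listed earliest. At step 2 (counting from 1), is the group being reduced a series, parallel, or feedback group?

[1] add D1, D2 (parallel)
[2] reduce the series chain D3, D4
[3] close the feedback loop around (D1+D2), (D3*D4)
At step 2 the group reduced is series.

Hence the answer: series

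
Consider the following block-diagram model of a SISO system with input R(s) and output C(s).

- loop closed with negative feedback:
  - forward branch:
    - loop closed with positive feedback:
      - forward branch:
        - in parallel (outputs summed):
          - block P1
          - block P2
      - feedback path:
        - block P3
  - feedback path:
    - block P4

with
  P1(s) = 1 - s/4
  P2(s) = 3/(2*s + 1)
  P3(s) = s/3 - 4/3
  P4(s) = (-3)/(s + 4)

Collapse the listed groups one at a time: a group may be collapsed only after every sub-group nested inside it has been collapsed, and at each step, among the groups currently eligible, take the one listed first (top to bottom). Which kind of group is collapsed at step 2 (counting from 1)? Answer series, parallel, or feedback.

Step 1 - combine P1, P2 in parallel
Step 2 - apply the feedback formula to (P1+P2), P3
Step 3 - close the feedback loop around [(P1+P2)/(1-(P1+P2)*P3)], P4
Step 2: feedback.

Therefore the answer is feedback.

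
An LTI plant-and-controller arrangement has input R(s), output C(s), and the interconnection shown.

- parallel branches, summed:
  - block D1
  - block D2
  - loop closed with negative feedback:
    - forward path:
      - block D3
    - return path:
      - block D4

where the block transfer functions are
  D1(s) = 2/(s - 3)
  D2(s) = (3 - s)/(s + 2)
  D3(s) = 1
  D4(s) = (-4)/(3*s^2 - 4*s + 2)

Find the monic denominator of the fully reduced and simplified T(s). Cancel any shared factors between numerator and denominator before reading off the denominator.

[1] close the feedback loop around D3, D4 = (3*s^2 - 4*s + 2)/(3*s^2 - 4*s - 2)
[2] combine D1, D2, [D3/(1+D3*D4)] in parallel = (21*s^3 - 57*s^2 + 26*s - 2)/(3*s^4 - 7*s^3 - 16*s^2 + 26*s + 12)
The result of step 2 is T(s) in lowest terms. Its denominator has leading coefficient 3; dividing the denominator through by 3 makes it monic.

Therefore the answer is s^4 - 7*s^3/3 - 16*s^2/3 + 26*s/3 + 4.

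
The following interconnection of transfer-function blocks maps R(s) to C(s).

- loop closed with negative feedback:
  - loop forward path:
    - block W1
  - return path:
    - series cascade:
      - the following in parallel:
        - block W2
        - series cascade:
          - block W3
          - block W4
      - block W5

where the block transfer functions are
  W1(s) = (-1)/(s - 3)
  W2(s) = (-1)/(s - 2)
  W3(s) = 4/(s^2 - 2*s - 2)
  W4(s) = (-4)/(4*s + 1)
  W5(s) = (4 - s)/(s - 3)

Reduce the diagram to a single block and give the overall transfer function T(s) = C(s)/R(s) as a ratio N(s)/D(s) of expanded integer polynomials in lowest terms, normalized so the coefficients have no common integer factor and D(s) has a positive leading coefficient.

First reduce the diagram to T(s).

(1) series reduction of W3, W4 -> (-16)/(4*s^3 - 7*s^2 - 10*s - 2)
(2) reduce the parallel group W2, (W3*W4) -> (-4*s^3 + 7*s^2 - 6*s + 34)/(4*s^4 - 15*s^3 + 4*s^2 + 18*s + 4)
(3) reduce the series chain (W2+(W3*W4)), W5 -> (4*s^4 - 23*s^3 + 34*s^2 - 58*s + 136)/(4*s^5 - 27*s^4 + 49*s^3 + 6*s^2 - 50*s - 12)
(4) apply the feedback formula to W1, ((W2+(W3*W4))*W5): this yields T(s), and no further normalization is needed

Answer: (-4*s^5 + 27*s^4 - 49*s^3 - 6*s^2 + 50*s + 12)/(4*s^6 - 39*s^5 + 126*s^4 - 118*s^3 - 102*s^2 + 196*s - 100)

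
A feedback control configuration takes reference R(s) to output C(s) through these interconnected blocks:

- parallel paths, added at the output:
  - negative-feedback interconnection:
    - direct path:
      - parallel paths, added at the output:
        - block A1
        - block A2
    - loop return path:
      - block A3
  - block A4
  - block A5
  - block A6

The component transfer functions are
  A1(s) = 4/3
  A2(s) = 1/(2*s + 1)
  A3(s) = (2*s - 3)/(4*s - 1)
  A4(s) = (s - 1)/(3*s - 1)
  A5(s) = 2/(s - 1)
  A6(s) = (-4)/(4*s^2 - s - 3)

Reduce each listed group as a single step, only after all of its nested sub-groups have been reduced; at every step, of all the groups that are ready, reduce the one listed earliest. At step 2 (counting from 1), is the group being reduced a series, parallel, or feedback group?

[1] parallel reduction of A1, A2
[2] apply the feedback formula to (A1+A2), A3
[3] combine [(A1+A2)/(1+(A1+A2)*A3)], A4, A5, A6 in parallel
So the answer for step 2 is feedback.

Final answer: feedback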